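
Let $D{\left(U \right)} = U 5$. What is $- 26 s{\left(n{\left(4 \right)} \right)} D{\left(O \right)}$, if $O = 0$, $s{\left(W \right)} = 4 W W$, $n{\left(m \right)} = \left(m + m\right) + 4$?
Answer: $0$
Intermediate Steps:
$n{\left(m \right)} = 4 + 2 m$ ($n{\left(m \right)} = 2 m + 4 = 4 + 2 m$)
$s{\left(W \right)} = 4 W^{2}$
$D{\left(U \right)} = 5 U$
$- 26 s{\left(n{\left(4 \right)} \right)} D{\left(O \right)} = - 26 \cdot 4 \left(4 + 2 \cdot 4\right)^{2} \cdot 5 \cdot 0 = - 26 \cdot 4 \left(4 + 8\right)^{2} \cdot 0 = - 26 \cdot 4 \cdot 12^{2} \cdot 0 = - 26 \cdot 4 \cdot 144 \cdot 0 = \left(-26\right) 576 \cdot 0 = \left(-14976\right) 0 = 0$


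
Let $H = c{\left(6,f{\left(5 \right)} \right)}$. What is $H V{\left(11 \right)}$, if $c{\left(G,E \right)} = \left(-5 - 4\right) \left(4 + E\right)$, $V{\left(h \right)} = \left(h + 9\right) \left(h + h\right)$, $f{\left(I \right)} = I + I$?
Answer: $-55440$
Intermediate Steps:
$f{\left(I \right)} = 2 I$
$V{\left(h \right)} = 2 h \left(9 + h\right)$ ($V{\left(h \right)} = \left(9 + h\right) 2 h = 2 h \left(9 + h\right)$)
$c{\left(G,E \right)} = -36 - 9 E$ ($c{\left(G,E \right)} = - 9 \left(4 + E\right) = -36 - 9 E$)
$H = -126$ ($H = -36 - 9 \cdot 2 \cdot 5 = -36 - 90 = -126$)
$H V{\left(11 \right)} = - 126 \cdot 2 \cdot 11 \left(9 + 11\right) = - 126 \cdot 2 \cdot 11 \cdot 20 = \left(-126\right) 440 = -55440$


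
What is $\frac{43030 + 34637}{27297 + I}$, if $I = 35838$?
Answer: $\frac{25889}{21045} \approx 1.2302$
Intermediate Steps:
$\frac{43030 + 34637}{27297 + I} = \frac{43030 + 34637}{27297 + 35838} = \frac{77667}{63135} = 77667 \cdot \frac{1}{63135} = \frac{25889}{21045}$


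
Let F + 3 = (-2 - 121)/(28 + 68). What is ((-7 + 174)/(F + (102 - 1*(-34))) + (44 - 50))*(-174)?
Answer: 1156868/1405 ≈ 823.39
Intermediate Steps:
F = -137/32 (F = -3 + (-2 - 121)/(28 + 68) = -3 - 123/96 = -3 - 123*1/96 = -3 - 41/32 = -137/32 ≈ -4.2813)
((-7 + 174)/(F + (102 - 1*(-34))) + (44 - 50))*(-174) = ((-7 + 174)/(-137/32 + (102 - 1*(-34))) + (44 - 50))*(-174) = (167/(-137/32 + (102 + 34)) - 6)*(-174) = (167/(-137/32 + 136) - 6)*(-174) = (167/(4215/32) - 6)*(-174) = (167*(32/4215) - 6)*(-174) = (5344/4215 - 6)*(-174) = -19946/4215*(-174) = 1156868/1405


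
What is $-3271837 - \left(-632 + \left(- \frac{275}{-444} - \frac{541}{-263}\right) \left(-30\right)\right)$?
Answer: $- \frac{63662629065}{19462} \approx -3.2711 \cdot 10^{6}$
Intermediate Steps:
$-3271837 - \left(-632 + \left(- \frac{275}{-444} - \frac{541}{-263}\right) \left(-30\right)\right) = -3271837 - \left(-632 + \left(\left(-275\right) \left(- \frac{1}{444}\right) - - \frac{541}{263}\right) \left(-30\right)\right) = -3271837 - \left(-632 + \left(\frac{275}{444} + \frac{541}{263}\right) \left(-30\right)\right) = -3271837 - \left(-632 + \frac{312529}{116772} \left(-30\right)\right) = -3271837 - \left(-632 - \frac{1562645}{19462}\right) = -3271837 - - \frac{13862629}{19462} = -3271837 + \frac{13862629}{19462} = - \frac{63662629065}{19462}$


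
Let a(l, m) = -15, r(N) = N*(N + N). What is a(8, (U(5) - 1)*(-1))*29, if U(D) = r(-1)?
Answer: -435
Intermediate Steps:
r(N) = 2*N**2 (r(N) = N*(2*N) = 2*N**2)
U(D) = 2 (U(D) = 2*(-1)**2 = 2*1 = 2)
a(8, (U(5) - 1)*(-1))*29 = -15*29 = -435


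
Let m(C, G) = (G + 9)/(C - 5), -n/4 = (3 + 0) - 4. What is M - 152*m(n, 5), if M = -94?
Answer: 2034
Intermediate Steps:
n = 4 (n = -4*((3 + 0) - 4) = -4*(3 - 4) = -4*(-1) = 4)
m(C, G) = (9 + G)/(-5 + C)
M - 152*m(n, 5) = -94 - 152*(9 + 5)/(-5 + 4) = -94 - 152*14/(-1) = -94 - (-152)*14 = -94 - 152*(-14) = -94 + 2128 = 2034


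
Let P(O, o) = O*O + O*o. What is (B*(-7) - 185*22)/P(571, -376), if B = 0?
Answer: -814/22269 ≈ -0.036553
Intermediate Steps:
P(O, o) = O² + O*o
(B*(-7) - 185*22)/P(571, -376) = (0*(-7) - 185*22)/((571*(571 - 376))) = (0 - 4070)/((571*195)) = -4070/111345 = -4070*1/111345 = -814/22269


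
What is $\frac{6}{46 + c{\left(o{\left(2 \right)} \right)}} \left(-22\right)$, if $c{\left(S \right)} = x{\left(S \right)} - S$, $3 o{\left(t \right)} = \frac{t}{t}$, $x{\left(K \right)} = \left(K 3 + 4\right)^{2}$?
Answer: $- \frac{99}{53} \approx -1.8679$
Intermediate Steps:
$x{\left(K \right)} = \left(4 + 3 K\right)^{2}$ ($x{\left(K \right)} = \left(3 K + 4\right)^{2} = \left(4 + 3 K\right)^{2}$)
$o{\left(t \right)} = \frac{1}{3}$ ($o{\left(t \right)} = \frac{t \frac{1}{t}}{3} = \frac{1}{3} \cdot 1 = \frac{1}{3}$)
$c{\left(S \right)} = \left(4 + 3 S\right)^{2} - S$
$\frac{6}{46 + c{\left(o{\left(2 \right)} \right)}} \left(-22\right) = \frac{6}{46 + \left(\left(4 + 3 \cdot \frac{1}{3}\right)^{2} - \frac{1}{3}\right)} \left(-22\right) = \frac{6}{46 - \left(\frac{1}{3} - \left(4 + 1\right)^{2}\right)} \left(-22\right) = \frac{6}{46 - \left(\frac{1}{3} - 5^{2}\right)} \left(-22\right) = \frac{6}{46 + \left(25 - \frac{1}{3}\right)} \left(-22\right) = \frac{6}{46 + \frac{74}{3}} \left(-22\right) = \frac{6}{\frac{212}{3}} \left(-22\right) = 6 \cdot \frac{3}{212} \left(-22\right) = \frac{9}{106} \left(-22\right) = - \frac{99}{53}$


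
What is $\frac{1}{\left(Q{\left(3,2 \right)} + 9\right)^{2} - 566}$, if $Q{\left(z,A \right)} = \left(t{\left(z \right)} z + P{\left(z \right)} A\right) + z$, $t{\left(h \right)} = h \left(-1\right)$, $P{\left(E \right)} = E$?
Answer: $- \frac{1}{485} \approx -0.0020619$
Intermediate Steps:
$t{\left(h \right)} = - h$
$Q{\left(z,A \right)} = z - z^{2} + A z$ ($Q{\left(z,A \right)} = \left(- z z + z A\right) + z = \left(- z^{2} + A z\right) + z = z - z^{2} + A z$)
$\frac{1}{\left(Q{\left(3,2 \right)} + 9\right)^{2} - 566} = \frac{1}{\left(3 \left(1 + 2 - 3\right) + 9\right)^{2} - 566} = \frac{1}{\left(3 \cdot 0 + 9\right)^{2} - 566} = \frac{1}{\left(0 + 9\right)^{2} - 566} = \frac{1}{9^{2} - 566} = \frac{1}{81 - 566} = \frac{1}{-485} = - \frac{1}{485}$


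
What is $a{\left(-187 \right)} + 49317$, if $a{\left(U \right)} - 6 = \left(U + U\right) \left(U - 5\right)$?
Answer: $121131$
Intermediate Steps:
$a{\left(U \right)} = 6 + 2 U \left(-5 + U\right)$ ($a{\left(U \right)} = 6 + \left(U + U\right) \left(U - 5\right) = 6 + 2 U \left(-5 + U\right)$)
$a{\left(-187 \right)} + 49317 = \left(6 - -1870 + 2 \left(-187\right)^{2}\right) + 49317 = \left(6 + 1870 + 2 \cdot 34969\right) + 49317 = \left(6 + 1870 + 69938\right) + 49317 = 71814 + 49317 = 121131$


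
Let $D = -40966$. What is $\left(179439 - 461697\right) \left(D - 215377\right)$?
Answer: $72354862494$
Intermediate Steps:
$\left(179439 - 461697\right) \left(D - 215377\right) = \left(179439 - 461697\right) \left(-40966 - 215377\right) = \left(-282258\right) \left(-256343\right) = 72354862494$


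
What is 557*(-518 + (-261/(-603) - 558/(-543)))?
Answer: -3489089775/12127 ≈ -2.8771e+5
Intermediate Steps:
557*(-518 + (-261/(-603) - 558/(-543))) = 557*(-518 + (-261*(-1/603) - 558*(-1/543))) = 557*(-518 + (29/67 + 186/181)) = 557*(-518 + 17711/12127) = 557*(-6264075/12127) = -3489089775/12127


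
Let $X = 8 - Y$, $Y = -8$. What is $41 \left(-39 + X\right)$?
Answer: $-943$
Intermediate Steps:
$X = 16$ ($X = 8 - -8 = 8 + 8 = 16$)
$41 \left(-39 + X\right) = 41 \left(-39 + 16\right) = 41 \left(-23\right) = -943$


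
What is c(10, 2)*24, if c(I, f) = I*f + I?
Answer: 720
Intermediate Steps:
c(I, f) = I + I*f
c(10, 2)*24 = (10*(1 + 2))*24 = (10*3)*24 = 30*24 = 720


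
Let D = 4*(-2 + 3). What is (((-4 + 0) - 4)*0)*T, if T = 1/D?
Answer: 0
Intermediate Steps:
D = 4 (D = 4*1 = 4)
T = 1/4 ≈ 0.25000
(((-4 + 0) - 4)*0)*T = (((-4 + 0) - 4)*0)*(1/4) = ((-4 - 4)*0)*(1/4) = -8*0*(1/4) = 0*(1/4) = 0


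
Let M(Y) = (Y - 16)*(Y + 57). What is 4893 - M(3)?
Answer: 5673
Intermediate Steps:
M(Y) = (-16 + Y)*(57 + Y)
4893 - M(3) = 4893 - (-912 + 3**2 + 41*3) = 4893 - (-912 + 9 + 123) = 4893 - 1*(-780) = 4893 + 780 = 5673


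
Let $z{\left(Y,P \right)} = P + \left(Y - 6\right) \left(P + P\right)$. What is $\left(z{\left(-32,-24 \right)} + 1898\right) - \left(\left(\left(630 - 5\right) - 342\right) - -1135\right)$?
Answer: $2280$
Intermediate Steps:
$z{\left(Y,P \right)} = P + 2 P \left(-6 + Y\right)$ ($z{\left(Y,P \right)} = P + \left(-6 + Y\right) 2 P = P + 2 P \left(-6 + Y\right)$)
$\left(z{\left(-32,-24 \right)} + 1898\right) - \left(\left(\left(630 - 5\right) - 342\right) - -1135\right) = \left(- 24 \left(-11 + 2 \left(-32\right)\right) + 1898\right) - \left(\left(\left(630 - 5\right) - 342\right) - -1135\right) = \left(- 24 \left(-11 - 64\right) + 1898\right) - \left(\left(625 - 342\right) + 1135\right) = \left(\left(-24\right) \left(-75\right) + 1898\right) - \left(283 + 1135\right) = \left(1800 + 1898\right) - 1418 = 3698 - 1418 = 2280$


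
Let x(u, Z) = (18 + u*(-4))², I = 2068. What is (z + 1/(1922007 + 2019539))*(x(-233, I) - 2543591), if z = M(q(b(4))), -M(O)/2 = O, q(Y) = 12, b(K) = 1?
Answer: 155242454359373/3941546 ≈ 3.9386e+7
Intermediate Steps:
M(O) = -2*O
z = -24 (z = -2*12 = -24)
x(u, Z) = (18 - 4*u)²
(z + 1/(1922007 + 2019539))*(x(-233, I) - 2543591) = (-24 + 1/(1922007 + 2019539))*(4*(-9 + 2*(-233))² - 2543591) = (-24 + 1/3941546)*(4*(-9 - 466)² - 2543591) = (-24 + 1/3941546)*(4*(-475)² - 2543591) = -94597103*(4*225625 - 2543591)/3941546 = -94597103*(902500 - 2543591)/3941546 = -94597103/3941546*(-1641091) = 155242454359373/3941546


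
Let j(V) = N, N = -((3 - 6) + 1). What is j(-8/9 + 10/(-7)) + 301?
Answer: 303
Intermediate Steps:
N = 2 (N = -(-3 + 1) = -1*(-2) = 2)
j(V) = 2
j(-8/9 + 10/(-7)) + 301 = 2 + 301 = 303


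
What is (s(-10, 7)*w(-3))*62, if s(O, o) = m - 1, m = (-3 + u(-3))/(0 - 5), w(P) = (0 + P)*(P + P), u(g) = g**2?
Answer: -12276/5 ≈ -2455.2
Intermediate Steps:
w(P) = 2*P**2 (w(P) = P*(2*P) = 2*P**2)
m = -6/5 (m = (-3 + (-3)**2)/(0 - 5) = (-3 + 9)/(-5) = 6*(-1/5) = -6/5 ≈ -1.2000)
s(O, o) = -11/5 (s(O, o) = -6/5 - 1 = -11/5)
(s(-10, 7)*w(-3))*62 = -22*(-3)**2/5*62 = -22*9/5*62 = -11/5*18*62 = -198/5*62 = -12276/5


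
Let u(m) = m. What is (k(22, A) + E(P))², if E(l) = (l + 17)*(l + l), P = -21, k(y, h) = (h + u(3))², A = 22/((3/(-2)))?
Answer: 7491169/81 ≈ 92484.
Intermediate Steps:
A = -44/3 (A = 22/((3*(-½))) = 22/(-3/2) = 22*(-⅔) = -44/3 ≈ -14.667)
k(y, h) = (3 + h)² (k(y, h) = (h + 3)² = (3 + h)²)
E(l) = 2*l*(17 + l) (E(l) = (17 + l)*(2*l) = 2*l*(17 + l))
(k(22, A) + E(P))² = ((3 - 44/3)² + 2*(-21)*(17 - 21))² = ((-35/3)² + 2*(-21)*(-4))² = (1225/9 + 168)² = (2737/9)² = 7491169/81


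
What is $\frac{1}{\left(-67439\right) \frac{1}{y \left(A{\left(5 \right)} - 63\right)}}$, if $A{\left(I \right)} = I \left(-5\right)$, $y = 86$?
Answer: $\frac{7568}{67439} \approx 0.11222$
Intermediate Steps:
$A{\left(I \right)} = - 5 I$
$\frac{1}{\left(-67439\right) \frac{1}{y \left(A{\left(5 \right)} - 63\right)}} = \frac{1}{\left(-67439\right) \frac{1}{86 \left(\left(-5\right) 5 - 63\right)}} = \frac{1}{\left(-67439\right) \frac{1}{86 \left(-25 - 63\right)}} = \frac{1}{\left(-67439\right) \frac{1}{86 \left(-88\right)}} = \frac{1}{\left(-67439\right) \frac{1}{-7568}} = \frac{1}{\left(-67439\right) \left(- \frac{1}{7568}\right)} = \frac{1}{\frac{67439}{7568}} = \frac{7568}{67439}$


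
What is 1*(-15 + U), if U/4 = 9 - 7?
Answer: -7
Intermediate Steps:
U = 8 (U = 4*(9 - 7) = 4*2 = 8)
1*(-15 + U) = 1*(-15 + 8) = 1*(-7) = -7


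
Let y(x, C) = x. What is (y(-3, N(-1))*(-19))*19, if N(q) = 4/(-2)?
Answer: 1083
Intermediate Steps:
N(q) = -2 (N(q) = 4*(-1/2) = -2)
(y(-3, N(-1))*(-19))*19 = -3*(-19)*19 = 57*19 = 1083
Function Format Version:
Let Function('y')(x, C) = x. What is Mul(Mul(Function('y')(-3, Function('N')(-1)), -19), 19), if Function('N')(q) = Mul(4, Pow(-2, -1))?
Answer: 1083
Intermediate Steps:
Function('N')(q) = -2 (Function('N')(q) = Mul(4, Rational(-1, 2)) = -2)
Mul(Mul(Function('y')(-3, Function('N')(-1)), -19), 19) = Mul(Mul(-3, -19), 19) = Mul(57, 19) = 1083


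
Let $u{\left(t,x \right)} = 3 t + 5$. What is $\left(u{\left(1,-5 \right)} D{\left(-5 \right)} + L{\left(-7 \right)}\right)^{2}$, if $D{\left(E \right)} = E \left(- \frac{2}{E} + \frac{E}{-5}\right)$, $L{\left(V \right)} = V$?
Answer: $3969$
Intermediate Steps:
$u{\left(t,x \right)} = 5 + 3 t$
$D{\left(E \right)} = E \left(- \frac{2}{E} - \frac{E}{5}\right)$ ($D{\left(E \right)} = E \left(- \frac{2}{E} + E \left(- \frac{1}{5}\right)\right) = E \left(- \frac{2}{E} - \frac{E}{5}\right)$)
$\left(u{\left(1,-5 \right)} D{\left(-5 \right)} + L{\left(-7 \right)}\right)^{2} = \left(\left(5 + 3 \cdot 1\right) \left(-2 - \frac{\left(-5\right)^{2}}{5}\right) - 7\right)^{2} = \left(\left(5 + 3\right) \left(-2 - 5\right) - 7\right)^{2} = \left(8 \left(-2 - 5\right) - 7\right)^{2} = \left(8 \left(-7\right) - 7\right)^{2} = \left(-56 - 7\right)^{2} = \left(-63\right)^{2} = 3969$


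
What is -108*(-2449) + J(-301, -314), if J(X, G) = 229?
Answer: 264721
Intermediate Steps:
-108*(-2449) + J(-301, -314) = -108*(-2449) + 229 = 264492 + 229 = 264721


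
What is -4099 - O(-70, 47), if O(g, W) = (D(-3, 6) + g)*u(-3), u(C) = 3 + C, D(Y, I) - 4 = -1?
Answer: -4099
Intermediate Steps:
D(Y, I) = 3 (D(Y, I) = 4 - 1 = 3)
O(g, W) = 0 (O(g, W) = (3 + g)*(3 - 3) = (3 + g)*0 = 0)
-4099 - O(-70, 47) = -4099 - 1*0 = -4099 + 0 = -4099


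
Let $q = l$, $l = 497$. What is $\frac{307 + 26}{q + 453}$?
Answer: $\frac{333}{950} \approx 0.35053$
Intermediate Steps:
$q = 497$
$\frac{307 + 26}{q + 453} = \frac{307 + 26}{497 + 453} = \frac{333}{950}$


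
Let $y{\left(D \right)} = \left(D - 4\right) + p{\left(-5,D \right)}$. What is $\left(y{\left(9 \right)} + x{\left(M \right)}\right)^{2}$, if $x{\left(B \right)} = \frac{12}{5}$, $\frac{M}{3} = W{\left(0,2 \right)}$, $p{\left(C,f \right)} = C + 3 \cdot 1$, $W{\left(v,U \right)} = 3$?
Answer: $\frac{729}{25} \approx 29.16$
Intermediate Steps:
$p{\left(C,f \right)} = 3 + C$ ($p{\left(C,f \right)} = C + 3 = 3 + C$)
$M = 9$ ($M = 3 \cdot 3 = 9$)
$x{\left(B \right)} = \frac{12}{5}$ ($x{\left(B \right)} = 12 \cdot \frac{1}{5} = \frac{12}{5}$)
$y{\left(D \right)} = -6 + D$ ($y{\left(D \right)} = \left(D - 4\right) + \left(3 - 5\right) = \left(-4 + D\right) - 2 = -6 + D$)
$\left(y{\left(9 \right)} + x{\left(M \right)}\right)^{2} = \left(\left(-6 + 9\right) + \frac{12}{5}\right)^{2} = \left(3 + \frac{12}{5}\right)^{2} = \left(\frac{27}{5}\right)^{2} = \frac{729}{25}$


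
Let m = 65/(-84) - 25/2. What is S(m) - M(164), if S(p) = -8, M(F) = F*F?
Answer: -26904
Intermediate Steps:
M(F) = F**2
m = -1115/84 (m = 65*(-1/84) - 25*1/2 = -65/84 - 25/2 = -1115/84 ≈ -13.274)
S(m) - M(164) = -8 - 1*164**2 = -8 - 1*26896 = -8 - 26896 = -26904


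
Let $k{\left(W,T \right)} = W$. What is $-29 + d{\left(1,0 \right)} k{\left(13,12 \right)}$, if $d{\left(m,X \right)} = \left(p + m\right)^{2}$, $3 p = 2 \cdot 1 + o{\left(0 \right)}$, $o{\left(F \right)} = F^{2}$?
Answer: $\frac{64}{9} \approx 7.1111$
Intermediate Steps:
$p = \frac{2}{3}$ ($p = \frac{2 \cdot 1 + 0^{2}}{3} = \frac{2 + 0}{3} = \frac{1}{3} \cdot 2 = \frac{2}{3} \approx 0.66667$)
$d{\left(m,X \right)} = \left(\frac{2}{3} + m\right)^{2}$
$-29 + d{\left(1,0 \right)} k{\left(13,12 \right)} = -29 + \frac{\left(2 + 3 \cdot 1\right)^{2}}{9} \cdot 13 = -29 + \frac{\left(2 + 3\right)^{2}}{9} \cdot 13 = -29 + \frac{5^{2}}{9} \cdot 13 = -29 + \frac{1}{9} \cdot 25 \cdot 13 = -29 + \frac{25}{9} \cdot 13 = -29 + \frac{325}{9} = \frac{64}{9}$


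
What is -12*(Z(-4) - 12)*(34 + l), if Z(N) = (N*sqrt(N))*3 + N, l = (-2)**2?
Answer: 7296 + 10944*I ≈ 7296.0 + 10944.0*I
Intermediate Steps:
l = 4
Z(N) = N + 3*N**(3/2) (Z(N) = N**(3/2)*3 + N = 3*N**(3/2) + N = N + 3*N**(3/2))
-12*(Z(-4) - 12)*(34 + l) = -12*((-4 + 3*(-4)**(3/2)) - 12)*(34 + 4) = -12*((-4 + 3*(-8*I)) - 12)*38 = -12*((-4 - 24*I) - 12)*38 = -12*(-16 - 24*I)*38 = -12*(-608 - 912*I) = 7296 + 10944*I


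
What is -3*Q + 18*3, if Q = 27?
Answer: -27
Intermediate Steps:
-3*Q + 18*3 = -3*27 + 18*3 = -81 + 54 = -27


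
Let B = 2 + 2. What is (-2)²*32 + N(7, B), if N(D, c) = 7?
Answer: 135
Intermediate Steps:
B = 4
(-2)²*32 + N(7, B) = (-2)²*32 + 7 = 4*32 + 7 = 128 + 7 = 135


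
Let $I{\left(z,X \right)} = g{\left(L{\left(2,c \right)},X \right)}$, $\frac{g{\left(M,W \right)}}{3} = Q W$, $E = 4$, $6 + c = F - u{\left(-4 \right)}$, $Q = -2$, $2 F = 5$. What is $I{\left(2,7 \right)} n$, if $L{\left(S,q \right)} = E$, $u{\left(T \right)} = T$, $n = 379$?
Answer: $-15918$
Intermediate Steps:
$F = \frac{5}{2}$ ($F = \frac{1}{2} \cdot 5 = \frac{5}{2} \approx 2.5$)
$c = \frac{1}{2}$ ($c = -6 + \left(\frac{5}{2} - -4\right) = -6 + \left(\frac{5}{2} + 4\right) = -6 + \frac{13}{2} = \frac{1}{2} \approx 0.5$)
$L{\left(S,q \right)} = 4$
$g{\left(M,W \right)} = - 6 W$ ($g{\left(M,W \right)} = 3 \left(- 2 W\right) = - 6 W$)
$I{\left(z,X \right)} = - 6 X$
$I{\left(2,7 \right)} n = \left(-6\right) 7 \cdot 379 = \left(-42\right) 379 = -15918$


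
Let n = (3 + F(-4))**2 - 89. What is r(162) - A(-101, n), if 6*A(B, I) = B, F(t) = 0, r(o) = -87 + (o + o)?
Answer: 1523/6 ≈ 253.83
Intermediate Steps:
r(o) = -87 + 2*o
n = -80 (n = (3 + 0)**2 - 89 = 3**2 - 89 = 9 - 89 = -80)
A(B, I) = B/6
r(162) - A(-101, n) = (-87 + 2*162) - (-101)/6 = (-87 + 324) - 1*(-101/6) = 237 + 101/6 = 1523/6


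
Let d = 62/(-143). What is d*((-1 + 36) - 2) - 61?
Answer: -979/13 ≈ -75.308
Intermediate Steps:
d = -62/143 (d = 62*(-1/143) = -62/143 ≈ -0.43357)
d*((-1 + 36) - 2) - 61 = -62*((-1 + 36) - 2)/143 - 61 = -62*(35 - 2)/143 - 61 = -62/143*33 - 61 = -186/13 - 61 = -979/13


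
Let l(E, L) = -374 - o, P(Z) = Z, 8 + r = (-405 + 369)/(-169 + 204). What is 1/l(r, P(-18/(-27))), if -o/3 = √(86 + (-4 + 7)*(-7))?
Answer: -374/139291 - 3*√65/139291 ≈ -0.0028587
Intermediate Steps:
r = -316/35 (r = -8 + (-405 + 369)/(-169 + 204) = -8 - 36/35 = -316/35 ≈ -9.0286)
o = -3*√65 (o = -3*√(86 + (-4 + 7)*(-7)) = -3*√(86 + 3*(-7)) = -3*√(86 - 21) = -3*√65 ≈ -24.187)
l(E, L) = -374 + 3*√65 (l(E, L) = -374 - (-3)*√65 = -374 + 3*√65)
1/l(r, P(-18/(-27))) = 1/(-374 + 3*√65)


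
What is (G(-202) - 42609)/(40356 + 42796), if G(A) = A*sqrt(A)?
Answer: -42609/83152 - 101*I*sqrt(202)/41576 ≈ -0.51242 - 0.034527*I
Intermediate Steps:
G(A) = A**(3/2)
(G(-202) - 42609)/(40356 + 42796) = ((-202)**(3/2) - 42609)/(40356 + 42796) = (-202*I*sqrt(202) - 42609)/83152 = (-42609 - 202*I*sqrt(202))*(1/83152) = -42609/83152 - 101*I*sqrt(202)/41576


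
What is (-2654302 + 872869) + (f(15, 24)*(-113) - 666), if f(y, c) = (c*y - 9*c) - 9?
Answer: -1797354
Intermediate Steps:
f(y, c) = -9 - 9*c + c*y (f(y, c) = (-9*c + c*y) - 9 = -9 - 9*c + c*y)
(-2654302 + 872869) + (f(15, 24)*(-113) - 666) = (-2654302 + 872869) + ((-9 - 9*24 + 24*15)*(-113) - 666) = -1781433 + ((-9 - 216 + 360)*(-113) - 666) = -1781433 + (135*(-113) - 666) = -1781433 + (-15255 - 666) = -1781433 - 15921 = -1797354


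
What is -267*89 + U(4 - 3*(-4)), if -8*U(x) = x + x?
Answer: -23767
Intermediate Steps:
U(x) = -x/4 (U(x) = -(x + x)/8 = -x/4)
-267*89 + U(4 - 3*(-4)) = -267*89 - (4 - 3*(-4))/4 = -23763 - (4 + 12)/4 = -23763 - ¼*16 = -23763 - 4 = -23767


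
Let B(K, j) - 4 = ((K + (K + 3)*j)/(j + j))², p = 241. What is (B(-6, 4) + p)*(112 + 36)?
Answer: 148037/4 ≈ 37009.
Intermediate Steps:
B(K, j) = 4 + (K + j*(3 + K))²/(4*j²) (B(K, j) = 4 + ((K + (K + 3)*j)/(j + j))² = 4 + ((K + (3 + K)*j)/((2*j)))² = 4 + ((K + j*(3 + K))*(1/(2*j)))² = 4 + ((K + j*(3 + K))/(2*j))² = 4 + (K + j*(3 + K))²/(4*j²))
(B(-6, 4) + p)*(112 + 36) = ((4 + (¼)*(-6 + 3*4 - 6*4)²/4²) + 241)*(112 + 36) = ((4 + (¼)*(1/16)*(-6 + 12 - 24)²) + 241)*148 = ((4 + (¼)*(1/16)*(-18)²) + 241)*148 = ((4 + (¼)*(1/16)*324) + 241)*148 = ((4 + 81/16) + 241)*148 = (145/16 + 241)*148 = (4001/16)*148 = 148037/4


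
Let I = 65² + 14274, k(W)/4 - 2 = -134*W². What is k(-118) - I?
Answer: -7481755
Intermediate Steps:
k(W) = 8 - 536*W² (k(W) = 8 + 4*(-134*W²) = 8 - 536*W²)
I = 18499 (I = 4225 + 14274 = 18499)
k(-118) - I = (8 - 536*(-118)²) - 1*18499 = (8 - 536*13924) - 18499 = (8 - 7463264) - 18499 = -7463256 - 18499 = -7481755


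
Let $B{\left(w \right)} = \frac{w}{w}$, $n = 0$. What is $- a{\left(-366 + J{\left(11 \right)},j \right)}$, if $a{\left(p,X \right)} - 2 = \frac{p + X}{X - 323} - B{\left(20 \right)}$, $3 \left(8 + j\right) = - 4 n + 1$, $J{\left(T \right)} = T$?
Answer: $- \frac{65}{31} \approx -2.0968$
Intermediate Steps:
$B{\left(w \right)} = 1$
$j = - \frac{23}{3}$ ($j = -8 + \frac{\left(-4\right) 0 + 1}{3} = -8 + \frac{0 + 1}{3} = -8 + \frac{1}{3} \cdot 1 = -8 + \frac{1}{3} = - \frac{23}{3} \approx -7.6667$)
$a{\left(p,X \right)} = 1 + \frac{X + p}{-323 + X}$ ($a{\left(p,X \right)} = 2 + \left(\frac{p + X}{X - 323} - 1\right) = 2 - \left(1 - \frac{X + p}{-323 + X}\right) = 1 + \frac{X + p}{-323 + X}$)
$- a{\left(-366 + J{\left(11 \right)},j \right)} = - \frac{-323 + \left(-366 + 11\right) + 2 \left(- \frac{23}{3}\right)}{-323 - \frac{23}{3}} = - \frac{-323 - 355 - \frac{46}{3}}{- \frac{992}{3}} = - \frac{\left(-3\right) \left(-2080\right)}{992 \cdot 3} = \left(-1\right) \frac{65}{31} = - \frac{65}{31}$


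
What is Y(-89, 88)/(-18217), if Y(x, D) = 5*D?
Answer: -440/18217 ≈ -0.024153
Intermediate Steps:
Y(-89, 88)/(-18217) = (5*88)/(-18217) = 440*(-1/18217) = -440/18217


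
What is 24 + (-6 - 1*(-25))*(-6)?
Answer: -90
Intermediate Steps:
24 + (-6 - 1*(-25))*(-6) = 24 + (-6 + 25)*(-6) = 24 + 19*(-6) = 24 - 114 = -90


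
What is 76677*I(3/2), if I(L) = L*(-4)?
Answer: -460062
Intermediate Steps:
I(L) = -4*L
76677*I(3/2) = 76677*(-12/2) = 76677*(-4*3/2) = 76677*(-6) = -460062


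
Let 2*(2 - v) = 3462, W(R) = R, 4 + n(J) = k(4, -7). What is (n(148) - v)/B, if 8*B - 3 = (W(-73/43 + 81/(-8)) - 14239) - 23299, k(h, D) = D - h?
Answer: -4716928/12916107 ≈ -0.36520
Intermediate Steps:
n(J) = -15 (n(J) = -4 + (-7 - 1*4) = -4 + (-7 - 4) = -4 - 11 = -15)
v = -1729 (v = 2 - ½*3462 = 2 - 1731 = -1729)
B = -12916107/2752 (B = 3/8 + (((-73/43 + 81/(-8)) - 14239) - 23299)/8 = 3/8 + (((-73*1/43 + 81*(-⅛)) - 14239) - 23299)/8 = 3/8 + (((-73/43 - 81/8) - 14239) - 23299)/8 = 3/8 + ((-4067/344 - 14239) - 23299)/8 = 3/8 + (-4902283/344 - 23299)/8 = 3/8 + (⅛)*(-12917139/344) = 3/8 - 12917139/2752 = -12916107/2752 ≈ -4693.4)
(n(148) - v)/B = (-15 - 1*(-1729))/(-12916107/2752) = (-15 + 1729)*(-2752/12916107) = 1714*(-2752/12916107) = -4716928/12916107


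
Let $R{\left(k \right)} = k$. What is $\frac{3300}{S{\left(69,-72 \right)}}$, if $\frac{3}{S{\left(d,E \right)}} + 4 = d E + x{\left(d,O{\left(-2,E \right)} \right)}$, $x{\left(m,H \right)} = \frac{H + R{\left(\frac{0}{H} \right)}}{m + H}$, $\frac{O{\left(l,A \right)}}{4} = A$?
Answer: $- \frac{399146000}{73} \approx -5.4678 \cdot 10^{6}$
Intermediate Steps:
$O{\left(l,A \right)} = 4 A$
$x{\left(m,H \right)} = \frac{H}{H + m}$ ($x{\left(m,H \right)} = \frac{H + \frac{0}{H}}{m + H} = \frac{H + 0}{H + m} = \frac{H}{H + m}$)
$S{\left(d,E \right)} = \frac{3}{-4 + E d + \frac{4 E}{d + 4 E}}$ ($S{\left(d,E \right)} = \frac{3}{-4 + \left(d E + \frac{4 E}{4 E + d}\right)} = \frac{3}{-4 + \left(E d + \frac{4 E}{d + 4 E}\right)} = \frac{3}{-4 + E d + \frac{4 E}{d + 4 E}}$)
$\frac{3300}{S{\left(69,-72 \right)}} = \frac{3300}{3 \frac{1}{4 \left(-72\right) + \left(-4 - 4968\right) \left(69 + 4 \left(-72\right)\right)} \left(69 + 4 \left(-72\right)\right)} = \frac{3300}{3 \frac{1}{-288 + \left(-4 - 4968\right) \left(69 - 288\right)} \left(69 - 288\right)} = \frac{3300}{3 \frac{1}{-288 - -1088868} \left(-219\right)} = \frac{3300}{3 \frac{1}{-288 + 1088868} \left(-219\right)} = \frac{3300}{3 \cdot \frac{1}{1088580} \left(-219\right)} = \frac{3300}{- \frac{219}{362860}} = 3300 \left(- \frac{362860}{219}\right) = - \frac{399146000}{73}$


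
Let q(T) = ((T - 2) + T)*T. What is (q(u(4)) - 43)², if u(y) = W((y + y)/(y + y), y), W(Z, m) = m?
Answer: 361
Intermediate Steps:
u(y) = y
q(T) = T*(-2 + 2*T) (q(T) = ((-2 + T) + T)*T = (-2 + 2*T)*T = T*(-2 + 2*T))
(q(u(4)) - 43)² = (2*4*(-1 + 4) - 43)² = (2*4*3 - 43)² = (24 - 43)² = (-19)² = 361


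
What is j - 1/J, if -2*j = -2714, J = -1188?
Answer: 1612117/1188 ≈ 1357.0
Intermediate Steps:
j = 1357 (j = -1/2*(-2714) = 1357)
j - 1/J = 1357 - 1/(-1188) = 1357 - 1*(-1/1188) = 1357 + 1/1188 = 1612117/1188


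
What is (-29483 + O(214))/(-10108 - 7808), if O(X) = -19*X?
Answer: 11183/5972 ≈ 1.8726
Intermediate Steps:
(-29483 + O(214))/(-10108 - 7808) = (-29483 - 19*214)/(-10108 - 7808) = (-29483 - 4066)/(-17916) = -33549*(-1/17916) = 11183/5972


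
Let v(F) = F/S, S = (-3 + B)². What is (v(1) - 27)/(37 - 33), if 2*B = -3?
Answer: -2183/324 ≈ -6.7377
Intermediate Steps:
B = -3/2 (B = (½)*(-3) = -3/2 ≈ -1.5000)
S = 81/4 (S = (-3 - 3/2)² = (-9/2)² = 81/4 ≈ 20.250)
v(F) = 4*F/81 (v(F) = F/(81/4) = F*(4/81) = 4*F/81)
(v(1) - 27)/(37 - 33) = ((4/81)*1 - 27)/(37 - 33) = (4/81 - 27)/4 = (¼)*(-2183/81) = -2183/324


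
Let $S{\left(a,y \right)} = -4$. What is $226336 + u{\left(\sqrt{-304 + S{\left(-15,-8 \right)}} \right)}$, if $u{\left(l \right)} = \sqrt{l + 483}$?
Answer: $226336 + \sqrt{483 + 2 i \sqrt{77}} \approx 2.2636 \cdot 10^{5} + 0.39921 i$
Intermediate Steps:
$u{\left(l \right)} = \sqrt{483 + l}$
$226336 + u{\left(\sqrt{-304 + S{\left(-15,-8 \right)}} \right)} = 226336 + \sqrt{483 + \sqrt{-304 - 4}} = 226336 + \sqrt{483 + \sqrt{-308}} = 226336 + \sqrt{483 + 2 i \sqrt{77}}$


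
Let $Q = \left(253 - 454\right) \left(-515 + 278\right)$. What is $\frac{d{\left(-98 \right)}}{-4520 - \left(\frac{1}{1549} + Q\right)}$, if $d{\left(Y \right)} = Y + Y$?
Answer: $\frac{151802}{40395597} \approx 0.0037579$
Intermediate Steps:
$d{\left(Y \right)} = 2 Y$
$Q = 47637$ ($Q = \left(-201\right) \left(-237\right) = 47637$)
$\frac{d{\left(-98 \right)}}{-4520 - \left(\frac{1}{1549} + Q\right)} = \frac{2 \left(-98\right)}{-4520 - \left(\frac{1}{1549} + 47637\right)} = - \frac{196}{-4520 - \left(\frac{1}{1549} + 47637\right)} = - \frac{196}{-4520 - \frac{73789714}{1549}} = - \frac{196}{- \frac{80791194}{1549}} = \left(-196\right) \left(- \frac{1549}{80791194}\right) = \frac{151802}{40395597}$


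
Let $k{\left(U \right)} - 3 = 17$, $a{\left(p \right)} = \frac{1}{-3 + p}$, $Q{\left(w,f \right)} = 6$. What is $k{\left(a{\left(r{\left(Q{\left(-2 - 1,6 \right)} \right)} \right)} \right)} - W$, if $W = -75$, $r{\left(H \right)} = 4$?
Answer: $95$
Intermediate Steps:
$k{\left(U \right)} = 20$ ($k{\left(U \right)} = 3 + 17 = 20$)
$k{\left(a{\left(r{\left(Q{\left(-2 - 1,6 \right)} \right)} \right)} \right)} - W = 20 - -75 = 20 + 75 = 95$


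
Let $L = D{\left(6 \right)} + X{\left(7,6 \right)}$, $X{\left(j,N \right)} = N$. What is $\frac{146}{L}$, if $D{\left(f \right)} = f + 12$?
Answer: $\frac{73}{12} \approx 6.0833$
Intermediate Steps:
$D{\left(f \right)} = 12 + f$
$L = 24$ ($L = \left(12 + 6\right) + 6 = 18 + 6 = 24$)
$\frac{146}{L} = \frac{146}{24} = 146 \cdot \frac{1}{24} = \frac{73}{12}$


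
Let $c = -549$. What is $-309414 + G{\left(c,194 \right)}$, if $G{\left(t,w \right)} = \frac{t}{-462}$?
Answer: $- \frac{47649573}{154} \approx -3.0941 \cdot 10^{5}$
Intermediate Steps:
$G{\left(t,w \right)} = - \frac{t}{462}$ ($G{\left(t,w \right)} = t \left(- \frac{1}{462}\right) = - \frac{t}{462}$)
$-309414 + G{\left(c,194 \right)} = -309414 - - \frac{183}{154} = -309414 + \frac{183}{154} = - \frac{47649573}{154}$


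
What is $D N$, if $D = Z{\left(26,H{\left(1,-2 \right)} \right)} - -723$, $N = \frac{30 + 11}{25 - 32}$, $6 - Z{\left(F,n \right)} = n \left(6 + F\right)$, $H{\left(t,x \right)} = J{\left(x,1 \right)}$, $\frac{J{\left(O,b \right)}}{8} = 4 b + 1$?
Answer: $\frac{22591}{7} \approx 3227.3$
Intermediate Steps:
$J{\left(O,b \right)} = 8 + 32 b$ ($J{\left(O,b \right)} = 8 \left(4 b + 1\right) = 8 \left(1 + 4 b\right) = 8 + 32 b$)
$H{\left(t,x \right)} = 40$ ($H{\left(t,x \right)} = 8 + 32 \cdot 1 = 8 + 32 = 40$)
$Z{\left(F,n \right)} = 6 - n \left(6 + F\right)$
$N = - \frac{41}{7}$ ($N = \frac{41}{-7} = 41 \left(- \frac{1}{7}\right) = - \frac{41}{7} \approx -5.8571$)
$D = -551$ ($D = \left(6 - 240 - 26 \cdot 40\right) - -723 = \left(6 - 240 - 1040\right) + 723 = -1274 + 723 = -551$)
$D N = \left(-551\right) \left(- \frac{41}{7}\right) = \frac{22591}{7}$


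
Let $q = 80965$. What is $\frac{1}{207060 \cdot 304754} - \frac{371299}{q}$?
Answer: $- \frac{4685968873713559}{1021816567945320} \approx -4.5859$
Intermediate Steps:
$\frac{1}{207060 \cdot 304754} - \frac{371299}{q} = \frac{1}{207060 \cdot 304754} - \frac{371299}{80965} = \frac{1}{207060} \cdot \frac{1}{304754} - \frac{371299}{80965} = \frac{1}{63102363240} - \frac{371299}{80965} = - \frac{4685968873713559}{1021816567945320}$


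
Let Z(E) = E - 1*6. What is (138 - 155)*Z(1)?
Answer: 85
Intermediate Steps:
Z(E) = -6 + E (Z(E) = E - 6 = -6 + E)
(138 - 155)*Z(1) = (138 - 155)*(-6 + 1) = -17*(-5) = 85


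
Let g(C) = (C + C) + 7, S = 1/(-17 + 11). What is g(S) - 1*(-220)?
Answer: 680/3 ≈ 226.67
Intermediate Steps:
S = -1/6 (S = 1/(-6) = -1/6 ≈ -0.16667)
g(C) = 7 + 2*C (g(C) = 2*C + 7 = 7 + 2*C)
g(S) - 1*(-220) = (7 + 2*(-1/6)) - 1*(-220) = (7 - 1/3) + 220 = 20/3 + 220 = 680/3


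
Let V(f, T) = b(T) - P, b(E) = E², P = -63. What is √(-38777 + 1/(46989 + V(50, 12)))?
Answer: I*√2399286390501/7866 ≈ 196.92*I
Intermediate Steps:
V(f, T) = 63 + T² (V(f, T) = T² - 1*(-63) = T² + 63 = 63 + T²)
√(-38777 + 1/(46989 + V(50, 12))) = √(-38777 + 1/(46989 + (63 + 12²))) = √(-38777 + 1/(46989 + (63 + 144))) = √(-38777 + 1/(46989 + 207)) = √(-38777 + 1/47196) = √(-1830119291/47196) = I*√2399286390501/7866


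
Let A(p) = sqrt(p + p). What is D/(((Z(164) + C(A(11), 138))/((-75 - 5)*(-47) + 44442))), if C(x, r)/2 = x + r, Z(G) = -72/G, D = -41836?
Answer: -233528907982524/31874219 + 1694934541916*sqrt(22)/31874219 ≈ -7.0772e+6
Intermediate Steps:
A(p) = sqrt(2)*sqrt(p) (A(p) = sqrt(2*p) = sqrt(2)*sqrt(p))
C(x, r) = 2*r + 2*x (C(x, r) = 2*(x + r) = 2*(r + x) = 2*r + 2*x)
D/(((Z(164) + C(A(11), 138))/((-75 - 5)*(-47) + 44442))) = -41836*((-75 - 5)*(-47) + 44442)/(-72/164 + (2*138 + 2*(sqrt(2)*sqrt(11)))) = -41836*(-80*(-47) + 44442)/(-72*1/164 + (276 + 2*sqrt(22))) = -41836*(3760 + 44442)/(-18/41 + (276 + 2*sqrt(22))) = -41836*48202/(11298/41 + 2*sqrt(22)) = -41836/(807/141163 + sqrt(22)/24101)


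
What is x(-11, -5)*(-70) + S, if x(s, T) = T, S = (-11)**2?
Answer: 471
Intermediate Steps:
S = 121
x(-11, -5)*(-70) + S = -5*(-70) + 121 = 350 + 121 = 471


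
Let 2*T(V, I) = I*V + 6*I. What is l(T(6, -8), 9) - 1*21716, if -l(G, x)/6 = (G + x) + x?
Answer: -21536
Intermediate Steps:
T(V, I) = 3*I + I*V/2 (T(V, I) = (I*V + 6*I)/2 = (6*I + I*V)/2 = 3*I + I*V/2)
l(G, x) = -12*x - 6*G (l(G, x) = -6*((G + x) + x) = -6*(G + 2*x) = -12*x - 6*G)
l(T(6, -8), 9) - 1*21716 = (-12*9 - 3*(-8)*(6 + 6)) - 1*21716 = (-108 - 3*(-8)*12) - 21716 = (-108 - 6*(-48)) - 21716 = (-108 + 288) - 21716 = 180 - 21716 = -21536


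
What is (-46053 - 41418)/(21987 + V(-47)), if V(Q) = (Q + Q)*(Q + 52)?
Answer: -87471/21517 ≈ -4.0652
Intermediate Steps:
V(Q) = 2*Q*(52 + Q) (V(Q) = (2*Q)*(52 + Q) = 2*Q*(52 + Q))
(-46053 - 41418)/(21987 + V(-47)) = (-46053 - 41418)/(21987 + 2*(-47)*(52 - 47)) = -87471/(21987 + 2*(-47)*5) = -87471/(21987 - 470) = -87471/21517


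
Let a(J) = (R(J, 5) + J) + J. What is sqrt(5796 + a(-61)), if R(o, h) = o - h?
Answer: 2*sqrt(1402) ≈ 74.887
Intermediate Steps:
a(J) = -5 + 3*J (a(J) = ((J - 1*5) + J) + J = ((J - 5) + J) + J = ((-5 + J) + J) + J = (-5 + 2*J) + J = -5 + 3*J)
sqrt(5796 + a(-61)) = sqrt(5796 + (-5 + 3*(-61))) = sqrt(5796 + (-5 - 183)) = sqrt(5796 - 188) = sqrt(5608) = 2*sqrt(1402)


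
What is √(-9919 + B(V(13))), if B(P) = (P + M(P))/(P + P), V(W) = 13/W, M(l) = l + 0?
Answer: 3*I*√1102 ≈ 99.589*I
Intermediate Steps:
M(l) = l
B(P) = 1 (B(P) = (P + P)/(P + P) = (2*P)/((2*P)) = (2*P)*(1/(2*P)) = 1)
√(-9919 + B(V(13))) = √(-9919 + 1) = √(-9918) = 3*I*√1102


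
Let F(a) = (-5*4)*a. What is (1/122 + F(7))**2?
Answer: 291692241/14884 ≈ 19598.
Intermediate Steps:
F(a) = -20*a
(1/122 + F(7))**2 = (1/122 - 20*7)**2 = (1/122 - 140)**2 = (-17079/122)**2 = 291692241/14884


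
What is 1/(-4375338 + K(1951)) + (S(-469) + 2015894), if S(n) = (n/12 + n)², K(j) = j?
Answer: 1432118687934971/629767728 ≈ 2.2740e+6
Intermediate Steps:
S(n) = 169*n²/144 (S(n) = (n*(1/12) + n)² = (n/12 + n)² = (13*n/12)² = 169*n²/144)
1/(-4375338 + K(1951)) + (S(-469) + 2015894) = 1/(-4375338 + 1951) + ((169/144)*(-469)² + 2015894) = 1/(-4373387) + ((169/144)*219961 + 2015894) = -1/4373387 + (37173409/144 + 2015894) = -1/4373387 + 327462145/144 = 1432118687934971/629767728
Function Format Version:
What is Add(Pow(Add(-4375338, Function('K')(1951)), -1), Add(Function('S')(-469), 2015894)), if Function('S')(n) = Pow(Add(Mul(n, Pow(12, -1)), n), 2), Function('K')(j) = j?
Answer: Rational(1432118687934971, 629767728) ≈ 2.2740e+6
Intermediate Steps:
Function('S')(n) = Mul(Rational(169, 144), Pow(n, 2)) (Function('S')(n) = Pow(Add(Mul(n, Rational(1, 12)), n), 2) = Pow(Add(Mul(Rational(1, 12), n), n), 2) = Pow(Mul(Rational(13, 12), n), 2) = Mul(Rational(169, 144), Pow(n, 2)))
Add(Pow(Add(-4375338, Function('K')(1951)), -1), Add(Function('S')(-469), 2015894)) = Add(Pow(Add(-4375338, 1951), -1), Add(Mul(Rational(169, 144), Pow(-469, 2)), 2015894)) = Add(Pow(-4373387, -1), Add(Mul(Rational(169, 144), 219961), 2015894)) = Add(Rational(-1, 4373387), Add(Rational(37173409, 144), 2015894)) = Add(Rational(-1, 4373387), Rational(327462145, 144)) = Rational(1432118687934971, 629767728)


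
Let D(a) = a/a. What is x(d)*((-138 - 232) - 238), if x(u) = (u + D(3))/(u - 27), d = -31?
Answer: -9120/29 ≈ -314.48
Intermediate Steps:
D(a) = 1
x(u) = (1 + u)/(-27 + u) (x(u) = (u + 1)/(u - 27) = (1 + u)/(-27 + u))
x(d)*((-138 - 232) - 238) = ((1 - 31)/(-27 - 31))*((-138 - 232) - 238) = (-30/(-58))*(-370 - 238) = -1/58*(-30)*(-608) = (15/29)*(-608) = -9120/29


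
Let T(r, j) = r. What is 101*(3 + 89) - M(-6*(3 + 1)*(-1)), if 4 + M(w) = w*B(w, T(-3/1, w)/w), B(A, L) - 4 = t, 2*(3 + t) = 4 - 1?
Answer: 9236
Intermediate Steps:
t = -3/2 (t = -3 + (4 - 1)/2 = -3 + (½)*3 = -3 + 3/2 = -3/2 ≈ -1.5000)
B(A, L) = 5/2 (B(A, L) = 4 - 3/2 = 5/2)
M(w) = -4 + 5*w/2 (M(w) = -4 + w*(5/2) = -4 + 5*w/2)
101*(3 + 89) - M(-6*(3 + 1)*(-1)) = 101*(3 + 89) - (-4 + 5*(-6*(3 + 1)*(-1))/2) = 101*92 - (-4 + 5*(-6*4*(-1))/2) = 9292 - (-4 + 5*(-24*(-1))/2) = 9292 - (-4 + (5/2)*24) = 9292 - (-4 + 60) = 9292 - 1*56 = 9292 - 56 = 9236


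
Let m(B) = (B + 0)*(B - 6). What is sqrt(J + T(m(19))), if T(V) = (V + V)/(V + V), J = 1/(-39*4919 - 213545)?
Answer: sqrt(164337403610)/405386 ≈ 1.0000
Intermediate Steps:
m(B) = B*(-6 + B)
J = -1/405386 (J = 1/(-191841 - 213545) = 1/(-405386) = -1/405386 ≈ -2.4668e-6)
T(V) = 1 (T(V) = (2*V)/((2*V)) = (2*V)*(1/(2*V)) = 1)
sqrt(J + T(m(19))) = sqrt(-1/405386 + 1) = sqrt(405385/405386) = sqrt(164337403610)/405386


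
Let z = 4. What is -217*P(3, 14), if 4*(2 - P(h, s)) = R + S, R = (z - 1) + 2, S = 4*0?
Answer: -651/4 ≈ -162.75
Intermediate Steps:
S = 0
R = 5 (R = (4 - 1) + 2 = 3 + 2 = 5)
P(h, s) = 3/4 (P(h, s) = 2 - (5 + 0)/4 = 2 - 1/4*5 = 2 - 5/4 = 3/4)
-217*P(3, 14) = -217*3/4 = -651/4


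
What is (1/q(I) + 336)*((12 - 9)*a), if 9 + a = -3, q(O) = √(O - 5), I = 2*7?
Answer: -12108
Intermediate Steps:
I = 14
q(O) = √(-5 + O)
a = -12 (a = -9 - 3 = -12)
(1/q(I) + 336)*((12 - 9)*a) = (1/(√(-5 + 14)) + 336)*((12 - 9)*(-12)) = (1/(√9) + 336)*(3*(-12)) = (1/3 + 336)*(-36) = (⅓ + 336)*(-36) = (1009/3)*(-36) = -12108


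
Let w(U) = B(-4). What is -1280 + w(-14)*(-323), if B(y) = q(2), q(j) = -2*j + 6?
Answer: -1926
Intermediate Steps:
q(j) = 6 - 2*j
B(y) = 2 (B(y) = 6 - 2*2 = 6 - 4 = 2)
w(U) = 2
-1280 + w(-14)*(-323) = -1280 + 2*(-323) = -1280 - 646 = -1926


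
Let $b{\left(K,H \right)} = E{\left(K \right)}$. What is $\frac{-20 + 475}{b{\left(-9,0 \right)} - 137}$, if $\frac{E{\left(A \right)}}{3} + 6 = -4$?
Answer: $- \frac{455}{167} \approx -2.7246$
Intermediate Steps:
$E{\left(A \right)} = -30$ ($E{\left(A \right)} = -18 + 3 \left(-4\right) = -18 - 12 = -30$)
$b{\left(K,H \right)} = -30$
$\frac{-20 + 475}{b{\left(-9,0 \right)} - 137} = \frac{-20 + 475}{-30 - 137} = \frac{455}{-167} = 455 \left(- \frac{1}{167}\right) = - \frac{455}{167}$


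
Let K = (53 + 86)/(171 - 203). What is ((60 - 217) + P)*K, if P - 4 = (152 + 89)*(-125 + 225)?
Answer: -3328633/32 ≈ -1.0402e+5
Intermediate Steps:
P = 24104 (P = 4 + (152 + 89)*(-125 + 225) = 4 + 241*100 = 4 + 24100 = 24104)
K = -139/32 (K = 139/(-32) = 139*(-1/32) = -139/32 ≈ -4.3438)
((60 - 217) + P)*K = ((60 - 217) + 24104)*(-139/32) = (-157 + 24104)*(-139/32) = 23947*(-139/32) = -3328633/32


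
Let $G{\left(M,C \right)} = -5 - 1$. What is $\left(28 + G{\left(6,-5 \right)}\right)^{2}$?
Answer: $484$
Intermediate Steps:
$G{\left(M,C \right)} = -6$ ($G{\left(M,C \right)} = -5 - 1 = -6$)
$\left(28 + G{\left(6,-5 \right)}\right)^{2} = \left(28 - 6\right)^{2} = 22^{2} = 484$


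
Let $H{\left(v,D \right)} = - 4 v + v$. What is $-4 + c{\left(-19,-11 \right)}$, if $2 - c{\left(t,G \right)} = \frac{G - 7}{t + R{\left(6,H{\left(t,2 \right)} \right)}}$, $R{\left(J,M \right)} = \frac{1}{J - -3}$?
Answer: $- \frac{251}{85} \approx -2.9529$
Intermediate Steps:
$H{\left(v,D \right)} = - 3 v$
$R{\left(J,M \right)} = \frac{1}{3 + J}$ ($R{\left(J,M \right)} = \frac{1}{J + 3} = \frac{1}{3 + J}$)
$c{\left(t,G \right)} = 2 - \frac{-7 + G}{\frac{1}{9} + t}$ ($c{\left(t,G \right)} = 2 - \frac{G - 7}{t + \frac{1}{3 + 6}} = 2 - \frac{-7 + G}{t + \frac{1}{9}} = 2 - \frac{-7 + G}{\frac{1}{9} + t}$)
$-4 + c{\left(-19,-11 \right)} = -4 + \frac{65 - -99 + 18 \left(-19\right)}{1 + 9 \left(-19\right)} = -4 + \frac{65 + 99 - 342}{1 - 171} = -4 + \frac{1}{-170} \left(-178\right) = -4 - - \frac{89}{85} = -4 + \frac{89}{85} = - \frac{251}{85}$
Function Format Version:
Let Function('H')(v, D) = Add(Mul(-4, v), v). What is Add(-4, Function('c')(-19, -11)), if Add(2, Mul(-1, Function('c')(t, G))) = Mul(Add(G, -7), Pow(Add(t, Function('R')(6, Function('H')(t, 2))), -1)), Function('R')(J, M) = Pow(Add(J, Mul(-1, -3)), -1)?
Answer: Rational(-251, 85) ≈ -2.9529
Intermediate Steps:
Function('H')(v, D) = Mul(-3, v)
Function('R')(J, M) = Pow(Add(3, J), -1) (Function('R')(J, M) = Pow(Add(J, 3), -1) = Pow(Add(3, J), -1))
Function('c')(t, G) = Add(2, Mul(-1, Pow(Add(Rational(1, 9), t), -1), Add(-7, G))) (Function('c')(t, G) = Add(2, Mul(-1, Mul(Add(G, -7), Pow(Add(t, Pow(Add(3, 6), -1)), -1)))) = Add(2, Mul(-1, Mul(Add(-7, G), Pow(Add(t, Pow(9, -1)), -1)))) = Add(2, Mul(-1, Mul(Add(-7, G), Pow(Add(t, Rational(1, 9)), -1)))) = Add(2, Mul(-1, Mul(Add(-7, G), Pow(Add(Rational(1, 9), t), -1)))) = Add(2, Mul(-1, Mul(Pow(Add(Rational(1, 9), t), -1), Add(-7, G)))) = Add(2, Mul(-1, Pow(Add(Rational(1, 9), t), -1), Add(-7, G))))
Add(-4, Function('c')(-19, -11)) = Add(-4, Mul(Pow(Add(1, Mul(9, -19)), -1), Add(65, Mul(-9, -11), Mul(18, -19)))) = Add(-4, Mul(Pow(Add(1, -171), -1), Add(65, 99, -342))) = Add(-4, Mul(Pow(-170, -1), -178)) = Add(-4, Mul(Rational(-1, 170), -178)) = Add(-4, Rational(89, 85)) = Rational(-251, 85)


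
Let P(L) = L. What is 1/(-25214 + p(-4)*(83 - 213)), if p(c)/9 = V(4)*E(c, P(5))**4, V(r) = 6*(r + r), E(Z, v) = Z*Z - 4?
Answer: -1/1164558974 ≈ -8.5869e-10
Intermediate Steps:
E(Z, v) = -4 + Z**2 (E(Z, v) = Z**2 - 4 = -4 + Z**2)
V(r) = 12*r (V(r) = 6*(2*r) = 12*r)
p(c) = 432*(-4 + c**2)**4 (p(c) = 9*((12*4)*(-4 + c**2)**4) = 9*(48*(-4 + c**2)**4) = 432*(-4 + c**2)**4)
1/(-25214 + p(-4)*(83 - 213)) = 1/(-25214 + (432*(-4 + (-4)**2)**4)*(83 - 213)) = 1/(-25214 + (432*(-4 + 16)**4)*(-130)) = 1/(-25214 + (432*12**4)*(-130)) = 1/(-25214 + (432*20736)*(-130)) = 1/(-25214 + 8957952*(-130)) = 1/(-25214 - 1164533760) = 1/(-1164558974) = -1/1164558974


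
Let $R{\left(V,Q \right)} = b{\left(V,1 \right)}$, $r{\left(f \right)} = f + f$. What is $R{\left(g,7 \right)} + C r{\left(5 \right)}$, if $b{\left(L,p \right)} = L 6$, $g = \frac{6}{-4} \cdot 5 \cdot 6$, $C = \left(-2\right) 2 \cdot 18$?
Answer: $-990$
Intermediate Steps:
$C = -72$ ($C = \left(-4\right) 18 = -72$)
$g = -45$ ($g = 6 \left(- \frac{1}{4}\right) 5 \cdot 6 = \left(- \frac{3}{2}\right) 5 \cdot 6 = \left(- \frac{15}{2}\right) 6 = -45$)
$r{\left(f \right)} = 2 f$
$b{\left(L,p \right)} = 6 L$
$R{\left(V,Q \right)} = 6 V$
$R{\left(g,7 \right)} + C r{\left(5 \right)} = 6 \left(-45\right) - 72 \cdot 2 \cdot 5 = -270 - 720 = -990$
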